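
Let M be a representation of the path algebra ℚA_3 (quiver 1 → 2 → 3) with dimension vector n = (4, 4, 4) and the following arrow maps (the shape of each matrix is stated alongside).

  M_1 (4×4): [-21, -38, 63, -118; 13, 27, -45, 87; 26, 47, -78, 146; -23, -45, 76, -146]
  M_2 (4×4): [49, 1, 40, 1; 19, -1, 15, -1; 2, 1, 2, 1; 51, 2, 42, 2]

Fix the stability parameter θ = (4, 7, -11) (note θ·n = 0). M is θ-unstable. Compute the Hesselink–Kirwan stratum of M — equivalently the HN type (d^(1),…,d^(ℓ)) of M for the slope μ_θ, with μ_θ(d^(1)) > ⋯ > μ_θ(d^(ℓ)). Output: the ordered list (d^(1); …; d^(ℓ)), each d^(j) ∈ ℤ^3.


Via rank(M_{q-1}∘⋯∘M_p): M ≅ I[1,2], I[1,3]^3, I[3,3].
μ_θ-semistable layers: μ^(1)=7; μ^(2)=4; μ^(3)=0; μ^(4)=-11

((0, 1, 0); (1, 0, 0); (3, 3, 3); (0, 0, 1))


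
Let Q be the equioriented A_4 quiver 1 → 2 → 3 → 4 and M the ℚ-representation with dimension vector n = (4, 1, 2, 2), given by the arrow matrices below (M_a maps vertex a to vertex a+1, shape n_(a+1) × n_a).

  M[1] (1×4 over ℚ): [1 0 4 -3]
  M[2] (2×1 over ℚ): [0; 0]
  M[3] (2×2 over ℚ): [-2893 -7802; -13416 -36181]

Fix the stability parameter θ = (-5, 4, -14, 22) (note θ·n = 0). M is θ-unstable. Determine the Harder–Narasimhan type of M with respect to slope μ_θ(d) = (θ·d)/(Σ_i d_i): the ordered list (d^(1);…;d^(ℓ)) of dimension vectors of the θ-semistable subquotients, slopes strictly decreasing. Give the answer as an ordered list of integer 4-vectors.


Via rank(M_{q-1}∘⋯∘M_p): M ≅ I[1,1]^3, I[1,2], I[3,4]^2.
μ_θ-semistable layers: μ^(1)=22; μ^(2)=4; μ^(3)=-5; μ^(4)=-14

((0, 0, 0, 2); (0, 1, 0, 0); (4, 0, 0, 0); (0, 0, 2, 0))


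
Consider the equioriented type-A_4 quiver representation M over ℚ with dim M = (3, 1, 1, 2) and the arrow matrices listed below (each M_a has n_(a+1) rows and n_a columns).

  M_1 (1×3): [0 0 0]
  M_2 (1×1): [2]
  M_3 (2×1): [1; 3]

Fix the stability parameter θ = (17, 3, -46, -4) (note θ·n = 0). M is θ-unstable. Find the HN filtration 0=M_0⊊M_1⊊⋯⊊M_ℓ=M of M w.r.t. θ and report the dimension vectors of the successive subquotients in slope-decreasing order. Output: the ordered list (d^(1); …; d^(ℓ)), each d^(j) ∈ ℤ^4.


Via rank(M_{q-1}∘⋯∘M_p): M ≅ I[1,1]^3, I[2,4], I[4,4].
μ_θ-semistable layers: μ^(1)=17; μ^(2)=-4; μ^(3)=-43/2

((3, 0, 0, 0); (0, 0, 0, 2); (0, 1, 1, 0))


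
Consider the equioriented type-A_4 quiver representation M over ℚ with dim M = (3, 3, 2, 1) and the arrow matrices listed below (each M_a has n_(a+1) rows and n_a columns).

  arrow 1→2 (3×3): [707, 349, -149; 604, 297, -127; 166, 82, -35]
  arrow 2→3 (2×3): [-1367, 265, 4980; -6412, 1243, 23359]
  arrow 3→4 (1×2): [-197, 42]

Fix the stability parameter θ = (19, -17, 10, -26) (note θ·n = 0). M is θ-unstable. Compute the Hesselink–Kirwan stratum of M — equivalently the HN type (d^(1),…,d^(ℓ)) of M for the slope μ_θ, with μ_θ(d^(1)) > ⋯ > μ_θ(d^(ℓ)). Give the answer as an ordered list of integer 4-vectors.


Interval decomposition of M: I[1,2], I[1,3], I[1,4].
HN type (ℓ=3): μ^(1)=10; μ^(2)=1; μ^(3)=-7/2

((0, 0, 1, 0); (2, 2, 0, 0); (1, 1, 1, 1))


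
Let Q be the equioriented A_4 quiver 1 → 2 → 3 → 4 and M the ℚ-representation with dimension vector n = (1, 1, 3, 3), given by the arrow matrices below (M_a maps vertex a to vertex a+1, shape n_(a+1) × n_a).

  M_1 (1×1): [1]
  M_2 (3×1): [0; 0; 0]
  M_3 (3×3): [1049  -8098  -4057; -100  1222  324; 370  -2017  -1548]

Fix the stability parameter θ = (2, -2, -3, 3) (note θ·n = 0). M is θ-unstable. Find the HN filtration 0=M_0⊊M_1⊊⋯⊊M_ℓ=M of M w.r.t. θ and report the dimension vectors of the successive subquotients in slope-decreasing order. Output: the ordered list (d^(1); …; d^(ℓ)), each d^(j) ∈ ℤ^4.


Barcode: M ≅ I[1,2], I[3,4]^3. HN layers by μ_θ (3 steps, strictly decreasing):
  μ^(1)=3; μ^(2)=0; μ^(3)=-3

((0, 0, 0, 3); (1, 1, 0, 0); (0, 0, 3, 0))


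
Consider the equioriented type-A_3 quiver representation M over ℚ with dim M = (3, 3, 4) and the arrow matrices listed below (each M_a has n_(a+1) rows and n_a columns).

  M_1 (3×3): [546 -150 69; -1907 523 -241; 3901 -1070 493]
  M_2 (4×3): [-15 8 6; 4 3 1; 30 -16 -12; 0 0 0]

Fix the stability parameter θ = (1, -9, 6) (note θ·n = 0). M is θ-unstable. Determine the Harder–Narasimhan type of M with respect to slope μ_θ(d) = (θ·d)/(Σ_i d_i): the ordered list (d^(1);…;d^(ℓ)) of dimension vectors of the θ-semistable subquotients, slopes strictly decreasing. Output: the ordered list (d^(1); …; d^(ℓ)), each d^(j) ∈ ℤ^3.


Via rank(M_{q-1}∘⋯∘M_p): M ≅ I[1,2], I[1,3]^2, I[3,3]^2.
μ_θ-semistable layers: μ^(1)=6; μ^(2)=-4

((0, 0, 4); (3, 3, 0))


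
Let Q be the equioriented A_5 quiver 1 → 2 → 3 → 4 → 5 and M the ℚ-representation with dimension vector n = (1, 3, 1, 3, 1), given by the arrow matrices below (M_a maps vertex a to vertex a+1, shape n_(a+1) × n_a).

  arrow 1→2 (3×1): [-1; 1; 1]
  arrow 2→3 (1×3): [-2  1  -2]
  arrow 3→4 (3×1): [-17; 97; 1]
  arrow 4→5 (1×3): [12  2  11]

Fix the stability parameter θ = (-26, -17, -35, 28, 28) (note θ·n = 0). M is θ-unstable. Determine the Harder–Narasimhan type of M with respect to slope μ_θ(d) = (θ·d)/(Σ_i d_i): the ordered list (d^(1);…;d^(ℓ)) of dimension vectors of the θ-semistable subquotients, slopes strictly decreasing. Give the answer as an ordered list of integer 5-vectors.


Interval decomposition of M: I[1,5], I[2,2]^2, I[4,4]^2.
HN type (ℓ=3): μ^(1)=28; μ^(2)=-17; μ^(3)=-26

((0, 0, 0, 3, 1); (0, 2, 0, 0, 0); (1, 1, 1, 0, 0))


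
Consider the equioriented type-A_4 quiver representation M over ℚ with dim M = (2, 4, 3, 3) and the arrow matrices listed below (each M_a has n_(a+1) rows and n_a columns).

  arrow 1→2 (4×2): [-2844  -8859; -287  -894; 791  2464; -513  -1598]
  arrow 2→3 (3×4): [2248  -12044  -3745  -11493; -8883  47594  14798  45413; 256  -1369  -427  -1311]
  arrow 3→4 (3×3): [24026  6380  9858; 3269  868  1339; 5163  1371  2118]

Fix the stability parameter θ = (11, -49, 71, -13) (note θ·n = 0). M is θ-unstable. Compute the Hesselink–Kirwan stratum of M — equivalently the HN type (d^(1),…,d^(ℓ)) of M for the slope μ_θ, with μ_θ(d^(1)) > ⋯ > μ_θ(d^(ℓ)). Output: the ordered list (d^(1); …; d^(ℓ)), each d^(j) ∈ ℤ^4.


Via rank(M_{q-1}∘⋯∘M_p): M ≅ I[1,4]^2, I[2,2], I[2,3], I[4,4].
μ_θ-semistable layers: μ^(1)=71; μ^(2)=29; μ^(3)=-13; μ^(4)=-19; μ^(5)=-49

((0, 0, 1, 0); (0, 0, 2, 2); (0, 0, 0, 1); (2, 2, 0, 0); (0, 2, 0, 0))


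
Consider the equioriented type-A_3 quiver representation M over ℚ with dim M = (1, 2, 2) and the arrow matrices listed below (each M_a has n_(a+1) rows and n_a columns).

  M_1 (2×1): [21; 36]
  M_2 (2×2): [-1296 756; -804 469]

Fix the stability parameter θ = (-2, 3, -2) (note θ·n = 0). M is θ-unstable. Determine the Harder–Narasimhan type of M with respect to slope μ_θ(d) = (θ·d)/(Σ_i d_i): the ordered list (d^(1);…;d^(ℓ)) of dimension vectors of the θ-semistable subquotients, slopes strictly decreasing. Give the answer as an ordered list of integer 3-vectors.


Via rank(M_{q-1}∘⋯∘M_p): M ≅ I[1,2], I[2,3], I[3,3].
μ_θ-semistable layers: μ^(1)=3; μ^(2)=1/2; μ^(3)=-2

((0, 1, 0); (0, 1, 1); (1, 0, 1))


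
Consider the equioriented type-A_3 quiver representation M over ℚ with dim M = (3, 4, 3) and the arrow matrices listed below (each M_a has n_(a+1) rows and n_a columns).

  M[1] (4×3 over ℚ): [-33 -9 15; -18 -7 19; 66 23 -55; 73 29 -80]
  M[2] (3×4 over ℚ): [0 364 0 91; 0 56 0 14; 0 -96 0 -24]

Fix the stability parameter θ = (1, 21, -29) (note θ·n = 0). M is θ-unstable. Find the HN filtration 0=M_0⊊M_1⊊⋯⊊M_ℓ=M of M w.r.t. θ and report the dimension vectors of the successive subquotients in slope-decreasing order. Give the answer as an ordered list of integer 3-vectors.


Interval decomposition of M: I[1,2]^2, I[1,3], I[2,2], I[3,3]^2.
HN type (ℓ=4): μ^(1)=21; μ^(2)=1; μ^(3)=-7/3; μ^(4)=-29

((0, 3, 0); (2, 0, 0); (1, 1, 1); (0, 0, 2))


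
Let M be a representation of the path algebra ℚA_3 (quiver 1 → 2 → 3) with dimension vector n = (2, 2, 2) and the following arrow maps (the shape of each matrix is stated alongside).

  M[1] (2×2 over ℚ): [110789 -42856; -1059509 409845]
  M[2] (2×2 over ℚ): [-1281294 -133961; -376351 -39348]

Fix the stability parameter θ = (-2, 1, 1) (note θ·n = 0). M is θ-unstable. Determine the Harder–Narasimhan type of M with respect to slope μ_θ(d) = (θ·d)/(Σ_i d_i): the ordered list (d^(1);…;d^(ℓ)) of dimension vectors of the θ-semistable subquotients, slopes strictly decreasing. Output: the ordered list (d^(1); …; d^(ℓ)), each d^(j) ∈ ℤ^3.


Barcode: M ≅ I[1,3]^2. HN layers by μ_θ (2 steps, strictly decreasing):
  μ^(1)=1; μ^(2)=-2

((0, 2, 2); (2, 0, 0))


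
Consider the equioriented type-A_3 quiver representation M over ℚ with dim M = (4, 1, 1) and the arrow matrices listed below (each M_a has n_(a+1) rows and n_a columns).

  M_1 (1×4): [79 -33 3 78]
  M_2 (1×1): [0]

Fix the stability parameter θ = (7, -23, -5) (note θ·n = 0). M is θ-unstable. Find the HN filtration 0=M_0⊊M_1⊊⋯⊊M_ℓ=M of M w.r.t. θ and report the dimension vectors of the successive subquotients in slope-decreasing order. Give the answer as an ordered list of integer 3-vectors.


Interval decomposition of M: I[1,1]^3, I[1,2], I[3,3].
HN type (ℓ=3): μ^(1)=7; μ^(2)=-5; μ^(3)=-8

((3, 0, 0); (0, 0, 1); (1, 1, 0))


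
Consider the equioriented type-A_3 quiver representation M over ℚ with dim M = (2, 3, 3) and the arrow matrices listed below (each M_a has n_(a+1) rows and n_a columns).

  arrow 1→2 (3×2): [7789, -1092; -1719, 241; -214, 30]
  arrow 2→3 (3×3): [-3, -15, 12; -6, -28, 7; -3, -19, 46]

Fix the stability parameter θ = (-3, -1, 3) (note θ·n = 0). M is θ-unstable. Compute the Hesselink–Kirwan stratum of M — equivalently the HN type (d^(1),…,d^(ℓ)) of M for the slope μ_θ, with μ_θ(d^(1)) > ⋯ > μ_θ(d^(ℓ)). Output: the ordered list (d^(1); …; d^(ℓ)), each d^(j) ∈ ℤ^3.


Barcode: M ≅ I[1,2], I[1,3], I[2,3], I[3,3]. HN layers by μ_θ (3 steps, strictly decreasing):
  μ^(1)=3; μ^(2)=-1; μ^(3)=-3

((0, 0, 3); (0, 3, 0); (2, 0, 0))


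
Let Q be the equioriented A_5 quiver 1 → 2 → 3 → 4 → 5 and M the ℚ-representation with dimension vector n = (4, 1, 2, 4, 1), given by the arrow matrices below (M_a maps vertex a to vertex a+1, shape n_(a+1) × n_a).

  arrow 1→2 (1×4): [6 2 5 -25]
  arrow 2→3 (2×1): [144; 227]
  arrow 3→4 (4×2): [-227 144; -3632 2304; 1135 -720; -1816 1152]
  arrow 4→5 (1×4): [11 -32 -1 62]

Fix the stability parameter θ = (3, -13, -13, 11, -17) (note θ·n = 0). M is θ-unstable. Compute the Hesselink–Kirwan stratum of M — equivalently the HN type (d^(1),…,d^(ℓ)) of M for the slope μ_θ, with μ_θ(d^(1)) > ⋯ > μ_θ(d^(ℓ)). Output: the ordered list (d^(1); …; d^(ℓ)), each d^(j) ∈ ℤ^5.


Interval decomposition of M: I[1,1]^3, I[1,3], I[3,4], I[4,4]^2, I[4,5].
HN type (ℓ=5): μ^(1)=11; μ^(2)=3; μ^(3)=-3; μ^(4)=-23/3; μ^(5)=-13

((0, 0, 0, 3, 0); (3, 0, 0, 0, 0); (0, 0, 0, 1, 1); (1, 1, 1, 0, 0); (0, 0, 1, 0, 0))


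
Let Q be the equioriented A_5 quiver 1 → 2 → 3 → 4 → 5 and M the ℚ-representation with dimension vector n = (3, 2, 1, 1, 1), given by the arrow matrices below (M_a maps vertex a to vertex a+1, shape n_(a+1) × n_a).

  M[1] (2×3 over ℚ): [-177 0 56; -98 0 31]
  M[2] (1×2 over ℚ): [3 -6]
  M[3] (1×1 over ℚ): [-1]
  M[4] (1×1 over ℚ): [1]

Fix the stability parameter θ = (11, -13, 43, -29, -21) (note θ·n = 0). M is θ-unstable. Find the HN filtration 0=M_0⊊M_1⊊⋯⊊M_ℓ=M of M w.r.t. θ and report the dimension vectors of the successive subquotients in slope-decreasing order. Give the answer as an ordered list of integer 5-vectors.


Interval decomposition of M: I[1,1], I[1,2], I[1,5].
HN type (ℓ=3): μ^(1)=11; μ^(2)=-1; μ^(3)=-9/5

((1, 0, 0, 0, 0); (1, 1, 0, 0, 0); (1, 1, 1, 1, 1))


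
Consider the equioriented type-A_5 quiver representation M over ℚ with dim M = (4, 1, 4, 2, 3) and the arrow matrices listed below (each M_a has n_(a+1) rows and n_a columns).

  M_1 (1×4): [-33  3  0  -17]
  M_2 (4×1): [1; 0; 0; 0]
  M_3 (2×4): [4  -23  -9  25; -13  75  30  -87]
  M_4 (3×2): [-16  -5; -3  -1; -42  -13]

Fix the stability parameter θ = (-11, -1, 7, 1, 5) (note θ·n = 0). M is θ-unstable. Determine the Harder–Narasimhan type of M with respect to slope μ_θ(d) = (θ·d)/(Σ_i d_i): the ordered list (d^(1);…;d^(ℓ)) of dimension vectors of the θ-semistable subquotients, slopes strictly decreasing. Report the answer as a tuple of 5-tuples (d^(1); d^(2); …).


Via rank(M_{q-1}∘⋯∘M_p): M ≅ I[1,1]^3, I[1,5], I[3,3]^2, I[3,5], I[5,5].
μ_θ-semistable layers: μ^(1)=7; μ^(2)=5; μ^(3)=4; μ^(4)=-1; μ^(5)=-11

((0, 0, 2, 0, 0); (0, 0, 0, 0, 3); (0, 0, 2, 2, 0); (0, 1, 0, 0, 0); (4, 0, 0, 0, 0))


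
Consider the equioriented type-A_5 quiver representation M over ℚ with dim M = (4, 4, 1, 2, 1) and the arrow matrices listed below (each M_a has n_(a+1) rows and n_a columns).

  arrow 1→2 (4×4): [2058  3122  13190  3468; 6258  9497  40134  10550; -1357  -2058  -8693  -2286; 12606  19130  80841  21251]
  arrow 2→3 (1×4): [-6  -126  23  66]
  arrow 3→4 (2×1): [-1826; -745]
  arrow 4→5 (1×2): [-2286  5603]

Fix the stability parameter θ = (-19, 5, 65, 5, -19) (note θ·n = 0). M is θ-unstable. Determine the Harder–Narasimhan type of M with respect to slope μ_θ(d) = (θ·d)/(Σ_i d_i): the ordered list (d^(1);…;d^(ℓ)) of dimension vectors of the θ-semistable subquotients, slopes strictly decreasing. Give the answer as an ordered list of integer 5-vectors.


Via rank(M_{q-1}∘⋯∘M_p): M ≅ I[1,1], I[1,2]^2, I[1,5], I[2,2], I[4,4].
μ_θ-semistable layers: μ^(1)=17; μ^(2)=5; μ^(3)=-19

((0, 0, 1, 1, 1); (0, 4, 0, 1, 0); (4, 0, 0, 0, 0))


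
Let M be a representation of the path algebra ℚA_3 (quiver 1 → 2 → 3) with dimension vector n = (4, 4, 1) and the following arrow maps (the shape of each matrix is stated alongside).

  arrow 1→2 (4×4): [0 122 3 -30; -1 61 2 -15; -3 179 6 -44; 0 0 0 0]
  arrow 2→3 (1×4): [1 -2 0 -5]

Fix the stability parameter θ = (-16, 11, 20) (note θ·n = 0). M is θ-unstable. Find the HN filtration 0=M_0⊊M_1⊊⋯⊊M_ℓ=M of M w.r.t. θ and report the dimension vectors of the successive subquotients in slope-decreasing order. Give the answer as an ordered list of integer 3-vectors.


Via rank(M_{q-1}∘⋯∘M_p): M ≅ I[1,1], I[1,2]^2, I[1,3], I[2,2].
μ_θ-semistable layers: μ^(1)=20; μ^(2)=11; μ^(3)=-16

((0, 0, 1); (0, 4, 0); (4, 0, 0))


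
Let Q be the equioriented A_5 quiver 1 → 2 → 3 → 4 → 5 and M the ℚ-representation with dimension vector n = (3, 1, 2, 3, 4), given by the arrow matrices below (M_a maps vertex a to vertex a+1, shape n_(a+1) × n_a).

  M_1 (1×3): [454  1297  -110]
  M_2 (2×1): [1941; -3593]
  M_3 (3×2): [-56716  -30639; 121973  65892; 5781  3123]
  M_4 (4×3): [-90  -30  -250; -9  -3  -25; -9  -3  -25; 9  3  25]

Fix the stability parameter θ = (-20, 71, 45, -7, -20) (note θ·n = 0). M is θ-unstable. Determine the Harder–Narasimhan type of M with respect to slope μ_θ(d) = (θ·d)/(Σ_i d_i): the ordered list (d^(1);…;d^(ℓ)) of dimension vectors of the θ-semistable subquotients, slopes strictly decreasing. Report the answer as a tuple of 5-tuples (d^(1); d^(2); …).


Interval decomposition of M: I[1,1]^2, I[1,4], I[3,4], I[4,5], I[5,5]^3.
HN type (ℓ=4): μ^(1)=109/3; μ^(2)=19; μ^(3)=-27/2; μ^(4)=-20

((0, 1, 1, 1, 0); (0, 0, 1, 1, 0); (0, 0, 0, 1, 1); (3, 0, 0, 0, 3))


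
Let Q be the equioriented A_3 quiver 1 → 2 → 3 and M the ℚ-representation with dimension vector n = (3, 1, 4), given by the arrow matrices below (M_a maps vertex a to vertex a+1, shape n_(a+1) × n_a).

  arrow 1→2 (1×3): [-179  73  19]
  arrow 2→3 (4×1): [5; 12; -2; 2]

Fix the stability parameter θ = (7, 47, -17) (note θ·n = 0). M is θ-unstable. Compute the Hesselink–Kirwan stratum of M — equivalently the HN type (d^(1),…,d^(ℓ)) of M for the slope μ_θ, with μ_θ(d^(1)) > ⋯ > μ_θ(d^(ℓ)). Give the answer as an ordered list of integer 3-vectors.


Via rank(M_{q-1}∘⋯∘M_p): M ≅ I[1,1]^2, I[1,3], I[3,3]^3.
μ_θ-semistable layers: μ^(1)=15; μ^(2)=7; μ^(3)=-17

((0, 1, 1); (3, 0, 0); (0, 0, 3))


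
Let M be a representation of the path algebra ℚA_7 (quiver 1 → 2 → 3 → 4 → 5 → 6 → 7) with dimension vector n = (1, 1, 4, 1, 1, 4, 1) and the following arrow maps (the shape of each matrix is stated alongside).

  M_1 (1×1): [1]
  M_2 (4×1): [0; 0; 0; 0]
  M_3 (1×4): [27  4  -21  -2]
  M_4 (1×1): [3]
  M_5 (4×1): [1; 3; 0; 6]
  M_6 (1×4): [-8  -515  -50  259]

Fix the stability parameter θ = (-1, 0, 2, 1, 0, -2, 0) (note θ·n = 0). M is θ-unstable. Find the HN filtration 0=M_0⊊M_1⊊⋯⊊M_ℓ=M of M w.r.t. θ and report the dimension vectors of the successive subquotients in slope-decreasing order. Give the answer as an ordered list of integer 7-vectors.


Interval decomposition of M: I[1,2], I[3,3]^3, I[3,7], I[6,6]^3.
HN type (ℓ=5): μ^(1)=2; μ^(2)=1/5; μ^(3)=0; μ^(4)=-1; μ^(5)=-2

((0, 0, 3, 0, 0, 0, 0); (0, 0, 1, 1, 1, 1, 1); (0, 1, 0, 0, 0, 0, 0); (1, 0, 0, 0, 0, 0, 0); (0, 0, 0, 0, 0, 3, 0))


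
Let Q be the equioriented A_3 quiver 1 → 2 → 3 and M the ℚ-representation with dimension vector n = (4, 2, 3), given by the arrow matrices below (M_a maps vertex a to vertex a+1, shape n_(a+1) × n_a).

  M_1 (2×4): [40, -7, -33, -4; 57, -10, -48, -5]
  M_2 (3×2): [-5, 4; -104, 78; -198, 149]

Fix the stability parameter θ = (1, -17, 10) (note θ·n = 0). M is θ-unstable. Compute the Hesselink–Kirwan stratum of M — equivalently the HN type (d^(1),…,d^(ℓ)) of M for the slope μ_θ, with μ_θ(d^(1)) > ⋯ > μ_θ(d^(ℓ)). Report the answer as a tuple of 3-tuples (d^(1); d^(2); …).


Barcode: M ≅ I[1,1]^2, I[1,3]^2, I[3,3]. HN layers by μ_θ (3 steps, strictly decreasing):
  μ^(1)=10; μ^(2)=1; μ^(3)=-8

((0, 0, 3); (2, 0, 0); (2, 2, 0))


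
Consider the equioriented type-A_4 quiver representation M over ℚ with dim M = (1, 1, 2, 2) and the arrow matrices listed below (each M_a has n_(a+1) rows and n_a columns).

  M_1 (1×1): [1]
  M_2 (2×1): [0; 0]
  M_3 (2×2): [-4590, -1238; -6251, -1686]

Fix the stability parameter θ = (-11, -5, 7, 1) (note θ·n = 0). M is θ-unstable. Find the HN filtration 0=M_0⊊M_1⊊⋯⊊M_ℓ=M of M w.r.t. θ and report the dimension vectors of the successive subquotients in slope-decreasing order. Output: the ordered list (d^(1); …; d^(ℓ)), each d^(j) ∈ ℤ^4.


Interval decomposition of M: I[1,2], I[3,4]^2.
HN type (ℓ=3): μ^(1)=4; μ^(2)=-5; μ^(3)=-11

((0, 0, 2, 2); (0, 1, 0, 0); (1, 0, 0, 0))


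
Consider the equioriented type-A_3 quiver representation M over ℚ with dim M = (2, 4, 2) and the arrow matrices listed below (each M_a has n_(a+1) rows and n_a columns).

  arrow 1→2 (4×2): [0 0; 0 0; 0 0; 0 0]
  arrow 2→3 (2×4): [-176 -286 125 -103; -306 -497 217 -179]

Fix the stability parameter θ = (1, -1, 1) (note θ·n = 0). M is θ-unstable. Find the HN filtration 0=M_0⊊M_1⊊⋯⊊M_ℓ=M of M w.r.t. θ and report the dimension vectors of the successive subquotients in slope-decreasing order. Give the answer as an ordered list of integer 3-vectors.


Barcode: M ≅ I[1,1]^2, I[2,2]^2, I[2,3]^2. HN layers by μ_θ (2 steps, strictly decreasing):
  μ^(1)=1; μ^(2)=-1

((2, 0, 2); (0, 4, 0))


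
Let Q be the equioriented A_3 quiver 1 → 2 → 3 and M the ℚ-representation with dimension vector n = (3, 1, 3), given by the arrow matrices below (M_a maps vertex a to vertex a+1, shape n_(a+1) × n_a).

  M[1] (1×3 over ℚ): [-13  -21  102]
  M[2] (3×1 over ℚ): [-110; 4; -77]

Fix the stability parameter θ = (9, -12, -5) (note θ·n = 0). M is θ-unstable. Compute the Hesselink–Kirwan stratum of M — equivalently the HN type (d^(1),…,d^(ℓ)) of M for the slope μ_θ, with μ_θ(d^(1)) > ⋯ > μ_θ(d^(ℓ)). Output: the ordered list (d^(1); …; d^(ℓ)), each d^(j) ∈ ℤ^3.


Via rank(M_{q-1}∘⋯∘M_p): M ≅ I[1,1]^2, I[1,3], I[3,3]^2.
μ_θ-semistable layers: μ^(1)=9; μ^(2)=-8/3; μ^(3)=-5

((2, 0, 0); (1, 1, 1); (0, 0, 2))


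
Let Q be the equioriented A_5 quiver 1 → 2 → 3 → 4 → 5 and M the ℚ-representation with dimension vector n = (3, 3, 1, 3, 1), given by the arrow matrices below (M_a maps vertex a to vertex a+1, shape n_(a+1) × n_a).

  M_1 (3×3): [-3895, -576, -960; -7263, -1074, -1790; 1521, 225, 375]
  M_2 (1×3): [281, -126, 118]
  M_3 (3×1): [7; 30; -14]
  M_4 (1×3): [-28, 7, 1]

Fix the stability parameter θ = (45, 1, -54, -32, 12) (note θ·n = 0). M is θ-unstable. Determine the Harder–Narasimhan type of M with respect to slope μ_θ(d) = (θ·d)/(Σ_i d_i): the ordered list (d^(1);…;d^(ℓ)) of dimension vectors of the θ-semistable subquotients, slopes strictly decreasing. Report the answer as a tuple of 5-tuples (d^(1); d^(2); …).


Via rank(M_{q-1}∘⋯∘M_p): M ≅ I[1,1], I[1,2], I[1,4], I[2,2], I[4,4], I[4,5].
μ_θ-semistable layers: μ^(1)=45; μ^(2)=23; μ^(3)=12; μ^(4)=1; μ^(5)=-10; μ^(6)=-32

((1, 0, 0, 0, 0); (1, 1, 0, 0, 0); (0, 0, 0, 0, 1); (0, 1, 0, 0, 0); (1, 1, 1, 1, 0); (0, 0, 0, 2, 0))


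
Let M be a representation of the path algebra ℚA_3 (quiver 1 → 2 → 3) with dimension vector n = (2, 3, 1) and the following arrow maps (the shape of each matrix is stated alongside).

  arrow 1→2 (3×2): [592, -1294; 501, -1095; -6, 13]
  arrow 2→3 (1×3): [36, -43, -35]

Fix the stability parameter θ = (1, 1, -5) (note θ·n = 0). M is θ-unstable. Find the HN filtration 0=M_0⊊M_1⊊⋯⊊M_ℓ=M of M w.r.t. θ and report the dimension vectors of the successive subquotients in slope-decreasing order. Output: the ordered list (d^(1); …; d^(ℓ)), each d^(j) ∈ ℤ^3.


Via rank(M_{q-1}∘⋯∘M_p): M ≅ I[1,2], I[1,3], I[2,2].
μ_θ-semistable layers: μ^(1)=1; μ^(2)=-1

((1, 2, 0); (1, 1, 1))


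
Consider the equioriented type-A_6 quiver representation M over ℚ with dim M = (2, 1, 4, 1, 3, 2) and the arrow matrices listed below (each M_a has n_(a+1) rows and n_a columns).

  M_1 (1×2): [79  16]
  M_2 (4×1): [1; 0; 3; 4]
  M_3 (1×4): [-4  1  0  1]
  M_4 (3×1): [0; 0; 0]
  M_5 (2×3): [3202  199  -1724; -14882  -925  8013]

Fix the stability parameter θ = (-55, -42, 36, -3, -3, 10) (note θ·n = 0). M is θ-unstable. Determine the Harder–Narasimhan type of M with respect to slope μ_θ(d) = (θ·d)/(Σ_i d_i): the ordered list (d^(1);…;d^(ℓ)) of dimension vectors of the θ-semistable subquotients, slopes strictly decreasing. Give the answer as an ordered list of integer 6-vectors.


Barcode: M ≅ I[1,1], I[1,3], I[3,3]^2, I[3,4], I[5,5], I[5,6]^2. HN layers by μ_θ (6 steps, strictly decreasing):
  μ^(1)=36; μ^(2)=33/2; μ^(3)=10; μ^(4)=-3; μ^(5)=-42; μ^(6)=-55

((0, 0, 3, 0, 0, 0); (0, 0, 1, 1, 0, 0); (0, 0, 0, 0, 0, 2); (0, 0, 0, 0, 3, 0); (0, 1, 0, 0, 0, 0); (2, 0, 0, 0, 0, 0))


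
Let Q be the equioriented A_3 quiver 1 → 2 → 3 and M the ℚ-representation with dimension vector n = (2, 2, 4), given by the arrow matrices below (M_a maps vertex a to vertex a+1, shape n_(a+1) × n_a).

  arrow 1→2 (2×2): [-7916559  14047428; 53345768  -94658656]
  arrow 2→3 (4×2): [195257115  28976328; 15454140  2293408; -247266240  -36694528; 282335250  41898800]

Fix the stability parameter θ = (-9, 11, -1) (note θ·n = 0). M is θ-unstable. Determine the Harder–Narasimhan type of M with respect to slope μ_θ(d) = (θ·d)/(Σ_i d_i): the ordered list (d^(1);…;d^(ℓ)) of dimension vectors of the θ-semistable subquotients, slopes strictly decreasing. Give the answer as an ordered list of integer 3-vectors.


Barcode: M ≅ I[1,1], I[1,3], I[2,2], I[3,3]^3. HN layers by μ_θ (4 steps, strictly decreasing):
  μ^(1)=11; μ^(2)=5; μ^(3)=-1; μ^(4)=-9

((0, 1, 0); (0, 1, 1); (0, 0, 3); (2, 0, 0))


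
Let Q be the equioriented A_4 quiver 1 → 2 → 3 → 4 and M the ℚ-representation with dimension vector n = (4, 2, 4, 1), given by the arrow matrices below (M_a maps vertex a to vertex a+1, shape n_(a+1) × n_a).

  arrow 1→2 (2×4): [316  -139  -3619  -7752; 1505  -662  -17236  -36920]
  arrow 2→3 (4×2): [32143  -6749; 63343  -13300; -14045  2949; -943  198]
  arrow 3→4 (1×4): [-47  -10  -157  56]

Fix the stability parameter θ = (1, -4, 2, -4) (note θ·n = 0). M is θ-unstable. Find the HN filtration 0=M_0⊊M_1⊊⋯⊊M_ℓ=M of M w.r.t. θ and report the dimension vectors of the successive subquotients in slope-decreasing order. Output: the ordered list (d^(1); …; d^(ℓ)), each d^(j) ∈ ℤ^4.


Via rank(M_{q-1}∘⋯∘M_p): M ≅ I[1,1]^2, I[1,3], I[1,4], I[3,3]^2.
μ_θ-semistable layers: μ^(1)=2; μ^(2)=1; μ^(3)=-1; μ^(4)=-3/2

((0, 0, 3, 0); (2, 0, 0, 0); (0, 0, 1, 1); (2, 2, 0, 0))


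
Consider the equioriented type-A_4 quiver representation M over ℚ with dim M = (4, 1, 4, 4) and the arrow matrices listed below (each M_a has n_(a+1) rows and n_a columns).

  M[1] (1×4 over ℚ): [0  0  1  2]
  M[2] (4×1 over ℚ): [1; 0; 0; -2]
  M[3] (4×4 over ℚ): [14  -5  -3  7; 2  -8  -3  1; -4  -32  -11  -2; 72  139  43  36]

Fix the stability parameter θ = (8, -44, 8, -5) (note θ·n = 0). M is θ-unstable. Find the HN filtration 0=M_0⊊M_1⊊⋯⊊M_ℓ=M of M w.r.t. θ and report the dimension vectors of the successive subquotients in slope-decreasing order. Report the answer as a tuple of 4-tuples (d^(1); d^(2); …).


Barcode: M ≅ I[1,1]^3, I[1,3], I[3,4]^3, I[4,4]. HN layers by μ_θ (4 steps, strictly decreasing):
  μ^(1)=8; μ^(2)=3/2; μ^(3)=-5; μ^(4)=-18

((3, 0, 1, 0); (0, 0, 3, 3); (0, 0, 0, 1); (1, 1, 0, 0))


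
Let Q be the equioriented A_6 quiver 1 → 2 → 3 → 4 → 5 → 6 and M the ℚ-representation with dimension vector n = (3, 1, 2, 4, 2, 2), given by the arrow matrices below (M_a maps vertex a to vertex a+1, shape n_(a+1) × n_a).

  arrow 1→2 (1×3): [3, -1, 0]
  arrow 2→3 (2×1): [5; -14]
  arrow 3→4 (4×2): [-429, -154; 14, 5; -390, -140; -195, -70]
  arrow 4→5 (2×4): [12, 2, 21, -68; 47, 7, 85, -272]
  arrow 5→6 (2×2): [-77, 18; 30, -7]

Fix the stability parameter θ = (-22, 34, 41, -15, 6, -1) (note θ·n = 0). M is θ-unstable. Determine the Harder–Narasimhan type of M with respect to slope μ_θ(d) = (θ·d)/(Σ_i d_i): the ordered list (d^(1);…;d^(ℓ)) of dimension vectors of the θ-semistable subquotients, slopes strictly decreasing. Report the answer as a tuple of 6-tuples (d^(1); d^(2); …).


Interval decomposition of M: I[1,1]^2, I[1,6], I[3,4], I[4,4], I[4,6].
HN type (ℓ=4): μ^(1)=13; μ^(2)=5/2; μ^(3)=-15; μ^(4)=-22

((0, 1, 2, 2, 1, 1); (0, 0, 0, 0, 1, 1); (0, 0, 0, 2, 0, 0); (3, 0, 0, 0, 0, 0))


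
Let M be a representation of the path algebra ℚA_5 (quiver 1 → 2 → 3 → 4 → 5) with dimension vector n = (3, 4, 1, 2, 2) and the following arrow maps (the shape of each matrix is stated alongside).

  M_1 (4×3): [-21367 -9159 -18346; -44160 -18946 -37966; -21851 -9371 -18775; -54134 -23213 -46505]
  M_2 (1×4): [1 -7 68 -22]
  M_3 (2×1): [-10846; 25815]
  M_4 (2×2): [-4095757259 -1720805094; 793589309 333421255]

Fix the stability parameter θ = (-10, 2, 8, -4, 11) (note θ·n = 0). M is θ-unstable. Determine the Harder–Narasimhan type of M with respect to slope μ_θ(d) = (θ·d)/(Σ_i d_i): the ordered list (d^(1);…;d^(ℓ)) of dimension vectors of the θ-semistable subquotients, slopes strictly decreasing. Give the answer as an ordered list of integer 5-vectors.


Barcode: M ≅ I[1,2]^2, I[1,5], I[2,2], I[4,5]. HN layers by μ_θ (4 steps, strictly decreasing):
  μ^(1)=11; μ^(2)=2; μ^(3)=-4; μ^(4)=-10

((0, 0, 0, 0, 2); (0, 4, 1, 1, 0); (0, 0, 0, 1, 0); (3, 0, 0, 0, 0))


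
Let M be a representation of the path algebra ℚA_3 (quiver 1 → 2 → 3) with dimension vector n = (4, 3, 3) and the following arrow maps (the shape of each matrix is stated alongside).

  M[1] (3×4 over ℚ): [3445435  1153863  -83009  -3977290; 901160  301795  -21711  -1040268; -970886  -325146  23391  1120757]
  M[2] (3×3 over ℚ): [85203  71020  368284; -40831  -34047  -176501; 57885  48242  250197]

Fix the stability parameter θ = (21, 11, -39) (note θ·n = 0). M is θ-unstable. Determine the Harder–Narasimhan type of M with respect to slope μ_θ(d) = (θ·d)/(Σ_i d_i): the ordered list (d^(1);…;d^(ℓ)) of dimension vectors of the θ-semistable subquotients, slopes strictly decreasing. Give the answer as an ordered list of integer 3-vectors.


Interval decomposition of M: I[1,1], I[1,3]^3.
HN type (ℓ=2): μ^(1)=21; μ^(2)=-7/3

((1, 0, 0); (3, 3, 3))


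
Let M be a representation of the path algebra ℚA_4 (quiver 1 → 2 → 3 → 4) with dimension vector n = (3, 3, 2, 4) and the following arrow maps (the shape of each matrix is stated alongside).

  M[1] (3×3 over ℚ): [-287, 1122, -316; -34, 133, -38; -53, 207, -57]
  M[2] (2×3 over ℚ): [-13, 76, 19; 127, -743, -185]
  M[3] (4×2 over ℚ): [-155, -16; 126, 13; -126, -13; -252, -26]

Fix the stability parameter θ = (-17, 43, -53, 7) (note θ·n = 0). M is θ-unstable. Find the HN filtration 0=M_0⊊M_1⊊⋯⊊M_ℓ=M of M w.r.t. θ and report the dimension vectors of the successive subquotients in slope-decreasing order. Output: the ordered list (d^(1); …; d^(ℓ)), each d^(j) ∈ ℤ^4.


Interval decomposition of M: I[1,2], I[1,4]^2, I[4,4]^2.
HN type (ℓ=4): μ^(1)=43; μ^(2)=7; μ^(3)=-5; μ^(4)=-17

((0, 1, 0, 0); (0, 0, 0, 4); (0, 2, 2, 0); (3, 0, 0, 0))


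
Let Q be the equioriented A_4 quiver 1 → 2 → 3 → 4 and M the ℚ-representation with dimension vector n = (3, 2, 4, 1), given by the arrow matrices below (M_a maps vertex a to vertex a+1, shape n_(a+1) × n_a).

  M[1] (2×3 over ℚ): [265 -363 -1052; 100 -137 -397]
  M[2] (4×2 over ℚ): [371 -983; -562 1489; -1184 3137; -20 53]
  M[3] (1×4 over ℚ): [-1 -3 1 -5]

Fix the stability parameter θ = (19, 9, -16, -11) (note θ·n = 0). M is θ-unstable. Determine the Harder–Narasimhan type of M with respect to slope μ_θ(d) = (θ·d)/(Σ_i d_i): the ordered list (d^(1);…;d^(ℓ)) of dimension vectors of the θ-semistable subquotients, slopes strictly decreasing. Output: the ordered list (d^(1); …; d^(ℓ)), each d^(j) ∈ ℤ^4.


Interval decomposition of M: I[1,1], I[1,3], I[1,4], I[3,3]^2.
HN type (ℓ=4): μ^(1)=19; μ^(2)=4; μ^(3)=1/4; μ^(4)=-16

((1, 0, 0, 0); (1, 1, 1, 0); (1, 1, 1, 1); (0, 0, 2, 0))


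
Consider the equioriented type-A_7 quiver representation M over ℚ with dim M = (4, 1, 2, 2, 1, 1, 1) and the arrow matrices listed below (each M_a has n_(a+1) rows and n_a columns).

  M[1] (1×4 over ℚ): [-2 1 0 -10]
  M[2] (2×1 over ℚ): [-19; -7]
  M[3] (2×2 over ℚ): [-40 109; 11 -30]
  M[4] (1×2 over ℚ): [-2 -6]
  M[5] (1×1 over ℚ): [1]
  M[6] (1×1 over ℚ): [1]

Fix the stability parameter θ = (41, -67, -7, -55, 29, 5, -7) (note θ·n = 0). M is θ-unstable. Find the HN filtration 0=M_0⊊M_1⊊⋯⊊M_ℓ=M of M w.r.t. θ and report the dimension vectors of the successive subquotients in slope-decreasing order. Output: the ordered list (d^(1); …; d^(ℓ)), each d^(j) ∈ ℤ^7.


Interval decomposition of M: I[1,1]^3, I[1,4], I[3,7].
HN type (ℓ=4): μ^(1)=41; μ^(2)=9; μ^(3)=-22; μ^(4)=-31

((3, 0, 0, 0, 0, 0, 0); (0, 0, 0, 0, 1, 1, 1); (1, 1, 1, 1, 0, 0, 0); (0, 0, 1, 1, 0, 0, 0))


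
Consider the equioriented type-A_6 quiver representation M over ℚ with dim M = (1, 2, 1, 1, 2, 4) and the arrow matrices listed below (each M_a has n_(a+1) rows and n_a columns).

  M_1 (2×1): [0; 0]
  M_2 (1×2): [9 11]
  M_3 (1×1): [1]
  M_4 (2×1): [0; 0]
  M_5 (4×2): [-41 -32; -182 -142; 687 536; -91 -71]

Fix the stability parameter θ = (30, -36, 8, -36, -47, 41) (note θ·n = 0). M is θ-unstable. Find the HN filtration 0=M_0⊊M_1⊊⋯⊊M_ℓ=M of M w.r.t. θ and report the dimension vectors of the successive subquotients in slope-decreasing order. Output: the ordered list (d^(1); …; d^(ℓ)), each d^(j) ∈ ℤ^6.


Interval decomposition of M: I[1,1], I[2,2], I[2,4], I[5,6]^2, I[6,6]^2.
HN type (ℓ=5): μ^(1)=41; μ^(2)=30; μ^(3)=-14; μ^(4)=-36; μ^(5)=-47

((0, 0, 0, 0, 0, 4); (1, 0, 0, 0, 0, 0); (0, 0, 1, 1, 0, 0); (0, 2, 0, 0, 0, 0); (0, 0, 0, 0, 2, 0))


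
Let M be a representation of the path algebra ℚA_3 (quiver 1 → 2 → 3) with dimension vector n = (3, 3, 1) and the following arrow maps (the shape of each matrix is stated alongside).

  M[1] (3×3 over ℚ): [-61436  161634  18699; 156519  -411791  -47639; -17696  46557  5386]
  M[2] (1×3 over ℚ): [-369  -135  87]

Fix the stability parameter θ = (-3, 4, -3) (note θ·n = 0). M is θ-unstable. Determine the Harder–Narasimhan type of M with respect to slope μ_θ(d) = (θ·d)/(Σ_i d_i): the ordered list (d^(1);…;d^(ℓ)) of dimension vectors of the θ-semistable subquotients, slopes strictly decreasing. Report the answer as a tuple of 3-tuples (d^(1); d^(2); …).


Barcode: M ≅ I[1,2]^2, I[1,3]. HN layers by μ_θ (3 steps, strictly decreasing):
  μ^(1)=4; μ^(2)=1/2; μ^(3)=-3

((0, 2, 0); (0, 1, 1); (3, 0, 0))


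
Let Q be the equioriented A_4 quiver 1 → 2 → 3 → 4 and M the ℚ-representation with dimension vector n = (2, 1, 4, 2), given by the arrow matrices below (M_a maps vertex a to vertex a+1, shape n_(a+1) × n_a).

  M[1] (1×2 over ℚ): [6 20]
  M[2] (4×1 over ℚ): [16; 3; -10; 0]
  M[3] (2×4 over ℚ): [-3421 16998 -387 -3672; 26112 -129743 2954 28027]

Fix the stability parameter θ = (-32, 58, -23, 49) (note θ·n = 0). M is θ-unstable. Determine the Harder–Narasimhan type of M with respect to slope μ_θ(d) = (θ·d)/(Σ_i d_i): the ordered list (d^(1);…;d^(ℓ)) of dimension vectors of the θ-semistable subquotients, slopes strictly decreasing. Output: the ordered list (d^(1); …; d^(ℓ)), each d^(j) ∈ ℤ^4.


Via rank(M_{q-1}∘⋯∘M_p): M ≅ I[1,1], I[1,4], I[3,3]^2, I[3,4].
μ_θ-semistable layers: μ^(1)=49; μ^(2)=35/2; μ^(3)=-23; μ^(4)=-32

((0, 0, 0, 2); (0, 1, 1, 0); (0, 0, 3, 0); (2, 0, 0, 0))


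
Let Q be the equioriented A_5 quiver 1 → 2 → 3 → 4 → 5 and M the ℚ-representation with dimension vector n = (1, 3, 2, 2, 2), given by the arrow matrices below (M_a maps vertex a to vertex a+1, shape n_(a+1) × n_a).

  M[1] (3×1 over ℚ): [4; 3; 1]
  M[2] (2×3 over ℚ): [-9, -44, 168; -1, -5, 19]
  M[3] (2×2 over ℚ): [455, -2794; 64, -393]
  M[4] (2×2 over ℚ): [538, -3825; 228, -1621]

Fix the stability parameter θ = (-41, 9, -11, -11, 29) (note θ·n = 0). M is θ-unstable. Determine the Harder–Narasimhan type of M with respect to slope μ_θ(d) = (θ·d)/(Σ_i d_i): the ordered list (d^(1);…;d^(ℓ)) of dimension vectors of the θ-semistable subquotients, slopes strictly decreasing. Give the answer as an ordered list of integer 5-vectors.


Barcode: M ≅ I[1,2], I[2,5]^2. HN layers by μ_θ (4 steps, strictly decreasing):
  μ^(1)=29; μ^(2)=9; μ^(3)=-13/3; μ^(4)=-41

((0, 0, 0, 0, 2); (0, 1, 0, 0, 0); (0, 2, 2, 2, 0); (1, 0, 0, 0, 0))


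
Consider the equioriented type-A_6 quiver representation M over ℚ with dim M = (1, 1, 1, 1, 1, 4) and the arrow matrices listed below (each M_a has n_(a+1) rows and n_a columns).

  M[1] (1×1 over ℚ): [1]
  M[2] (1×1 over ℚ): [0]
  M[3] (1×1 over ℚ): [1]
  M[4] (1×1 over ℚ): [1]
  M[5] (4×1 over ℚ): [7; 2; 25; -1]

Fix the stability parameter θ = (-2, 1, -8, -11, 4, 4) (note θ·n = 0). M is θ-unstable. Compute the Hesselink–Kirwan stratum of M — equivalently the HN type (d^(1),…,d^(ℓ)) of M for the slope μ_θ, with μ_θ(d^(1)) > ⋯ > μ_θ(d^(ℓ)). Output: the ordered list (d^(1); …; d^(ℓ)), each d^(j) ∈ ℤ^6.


Barcode: M ≅ I[1,2], I[3,6], I[6,6]^3. HN layers by μ_θ (4 steps, strictly decreasing):
  μ^(1)=4; μ^(2)=1; μ^(3)=-2; μ^(4)=-19/2

((0, 0, 0, 0, 1, 4); (0, 1, 0, 0, 0, 0); (1, 0, 0, 0, 0, 0); (0, 0, 1, 1, 0, 0))


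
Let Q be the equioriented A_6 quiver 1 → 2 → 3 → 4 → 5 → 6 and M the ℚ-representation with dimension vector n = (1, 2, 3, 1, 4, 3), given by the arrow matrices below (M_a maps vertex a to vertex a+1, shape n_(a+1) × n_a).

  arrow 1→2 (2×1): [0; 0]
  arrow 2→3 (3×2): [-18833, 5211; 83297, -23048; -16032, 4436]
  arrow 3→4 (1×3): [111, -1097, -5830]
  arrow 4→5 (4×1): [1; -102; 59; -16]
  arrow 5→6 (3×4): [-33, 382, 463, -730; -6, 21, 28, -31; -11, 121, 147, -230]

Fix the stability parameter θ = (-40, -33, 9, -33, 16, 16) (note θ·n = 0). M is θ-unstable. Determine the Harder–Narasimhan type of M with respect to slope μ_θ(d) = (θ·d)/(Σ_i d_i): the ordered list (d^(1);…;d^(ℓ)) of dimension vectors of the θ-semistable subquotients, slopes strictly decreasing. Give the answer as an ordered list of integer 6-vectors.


Barcode: M ≅ I[1,1], I[2,3], I[2,5], I[3,3], I[5,6]^3. HN layers by μ_θ (5 steps, strictly decreasing):
  μ^(1)=16; μ^(2)=9; μ^(3)=-12; μ^(4)=-33; μ^(5)=-40

((0, 0, 0, 0, 4, 3); (0, 0, 2, 0, 0, 0); (0, 0, 1, 1, 0, 0); (0, 2, 0, 0, 0, 0); (1, 0, 0, 0, 0, 0))


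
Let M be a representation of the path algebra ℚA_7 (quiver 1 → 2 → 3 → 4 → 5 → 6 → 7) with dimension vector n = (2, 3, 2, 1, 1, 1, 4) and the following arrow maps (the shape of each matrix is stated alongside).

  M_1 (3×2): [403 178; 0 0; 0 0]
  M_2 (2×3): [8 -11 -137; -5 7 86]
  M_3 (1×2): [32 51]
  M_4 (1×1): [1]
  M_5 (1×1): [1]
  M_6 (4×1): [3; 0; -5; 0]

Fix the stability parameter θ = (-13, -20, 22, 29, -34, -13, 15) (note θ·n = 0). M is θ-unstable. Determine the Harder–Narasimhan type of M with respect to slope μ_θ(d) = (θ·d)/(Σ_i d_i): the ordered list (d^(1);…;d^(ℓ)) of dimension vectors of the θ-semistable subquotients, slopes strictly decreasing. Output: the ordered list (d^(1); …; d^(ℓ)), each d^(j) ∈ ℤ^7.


Via rank(M_{q-1}∘⋯∘M_p): M ≅ I[1,1], I[1,7], I[2,2], I[2,3], I[7,7]^3.
μ_θ-semistable layers: μ^(1)=22; μ^(2)=15; μ^(3)=1; μ^(4)=-13; μ^(5)=-33/2; μ^(6)=-20

((0, 0, 1, 0, 0, 0, 0); (0, 0, 0, 0, 0, 0, 4); (0, 0, 1, 1, 1, 1, 0); (1, 0, 0, 0, 0, 0, 0); (1, 1, 0, 0, 0, 0, 0); (0, 2, 0, 0, 0, 0, 0))


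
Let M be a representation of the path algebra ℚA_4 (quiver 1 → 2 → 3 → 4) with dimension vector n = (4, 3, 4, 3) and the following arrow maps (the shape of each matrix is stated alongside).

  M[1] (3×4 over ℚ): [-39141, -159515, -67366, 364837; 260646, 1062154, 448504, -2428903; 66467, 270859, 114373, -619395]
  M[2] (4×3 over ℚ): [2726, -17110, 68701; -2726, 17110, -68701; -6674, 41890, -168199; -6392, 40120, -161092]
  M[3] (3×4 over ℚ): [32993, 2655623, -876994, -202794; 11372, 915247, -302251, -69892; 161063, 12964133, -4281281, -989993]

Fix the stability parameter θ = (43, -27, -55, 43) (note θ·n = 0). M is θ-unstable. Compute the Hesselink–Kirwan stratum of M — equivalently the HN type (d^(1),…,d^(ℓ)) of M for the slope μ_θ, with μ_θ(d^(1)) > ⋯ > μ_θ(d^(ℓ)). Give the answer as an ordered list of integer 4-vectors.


Barcode: M ≅ I[1,1], I[1,2]^2, I[1,4], I[3,3], I[3,4]^2. HN layers by μ_θ (4 steps, strictly decreasing):
  μ^(1)=43; μ^(2)=8; μ^(3)=-13; μ^(4)=-55

((1, 0, 0, 3); (2, 2, 0, 0); (1, 1, 1, 0); (0, 0, 3, 0))


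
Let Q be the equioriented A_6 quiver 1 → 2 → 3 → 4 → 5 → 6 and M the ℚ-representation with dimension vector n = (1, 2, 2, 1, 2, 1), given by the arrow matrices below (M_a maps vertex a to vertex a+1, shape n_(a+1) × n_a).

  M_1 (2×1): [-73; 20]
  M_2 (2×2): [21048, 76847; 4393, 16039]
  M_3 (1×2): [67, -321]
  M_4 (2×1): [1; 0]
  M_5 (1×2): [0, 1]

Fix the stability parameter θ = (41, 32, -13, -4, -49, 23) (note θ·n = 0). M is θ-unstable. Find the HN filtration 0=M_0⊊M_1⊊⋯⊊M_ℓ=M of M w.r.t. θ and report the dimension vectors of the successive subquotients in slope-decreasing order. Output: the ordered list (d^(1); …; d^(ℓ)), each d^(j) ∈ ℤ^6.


Barcode: M ≅ I[1,5], I[2,3], I[5,6]. HN layers by μ_θ (4 steps, strictly decreasing):
  μ^(1)=23; μ^(2)=19/2; μ^(3)=7/5; μ^(4)=-49

((0, 0, 0, 0, 0, 1); (0, 1, 1, 0, 0, 0); (1, 1, 1, 1, 1, 0); (0, 0, 0, 0, 1, 0))
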